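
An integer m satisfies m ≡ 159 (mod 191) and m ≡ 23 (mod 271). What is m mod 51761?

16012

191⁻¹ mod 271: 191·105 ≡ 1 (mod 271), so 191⁻¹ ≡ 105.
m = 159 + 191·((23 − 159)·105 mod 271) = 159 + 191·83 = 16012.
Check: 16012 mod 191 = 159, 16012 mod 271 = 23. ✓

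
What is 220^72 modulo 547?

Compute successive squares:
72 in binary is 1001000, i.e. 72 = 64 + 8.
220^1 ≡ 220 (mod 547)
220^2 ≡ 220^2 = 48400 ≡ 264 (mod 547)
220^4 ≡ 264^2 = 69696 ≡ 227 (mod 547)
220^8 ≡ 227^2 = 51529 ≡ 111 (mod 547)
220^16 ≡ 111^2 = 12321 ≡ 287 (mod 547)
220^32 ≡ 287^2 = 82369 ≡ 319 (mod 547)
220^64 ≡ 319^2 = 101761 ≡ 19 (mod 547)
220^72 = 220^64 · 220^8 ≡ 19 · 111 (mod 547).
19 · 111 = 2109 ≡ 468 (mod 547).

468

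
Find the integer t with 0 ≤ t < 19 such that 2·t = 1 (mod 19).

19 = 9*2 + 1
2 = 2*1 + 0
gcd(2, 19) = 1, so the inverse exists.
Back-substitute for 1:
1 = 1*19 − 9*2
So 2⁻¹ ≡ −9 ≡ 10 (mod 19).

10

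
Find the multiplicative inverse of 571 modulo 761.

4

761 = 1*571 + 190
571 = 3*190 + 1
190 = 190*1 + 0
gcd(571, 761) = 1, so the inverse exists.
Back-substitute for 1:
1 = 1*571 − 3*190
  = −3*761 + 4*571
So 571⁻¹ ≡ 4 (mod 761).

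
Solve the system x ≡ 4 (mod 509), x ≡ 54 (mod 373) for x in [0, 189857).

164920

509⁻¹ mod 373: 509×96 ≡ 1 (mod 373), so 509⁻¹ ≡ 96.
x = 4 + 509×((54 − 4)×96 mod 373) = 4 + 509×324 = 164920.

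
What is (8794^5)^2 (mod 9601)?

(8794)^5 ≡ 5792 (mod 9601)
(5792)^2 ≡ 1370 (mod 9601)

1370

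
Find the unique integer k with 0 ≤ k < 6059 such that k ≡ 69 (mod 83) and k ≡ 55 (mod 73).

4800

83⁻¹ mod 73: 83*22 ≡ 1 (mod 73), so 83⁻¹ ≡ 22.
k = 69 + 83*((55 − 69)*22 mod 73) = 69 + 83*57 = 4800.
Check: 4800 mod 83 = 69, 4800 mod 73 = 55. ✓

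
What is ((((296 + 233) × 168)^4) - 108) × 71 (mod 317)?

142

296 + 233 = 529 ≡ 212 (mod 317)
212 × 168 = 35616 ≡ 112 (mod 317)
(112)^4 ≡ 110 (mod 317)
110 - 108 = 2
2 × 71 = 142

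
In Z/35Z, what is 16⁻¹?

By the extended Euclidean algorithm:
35 = 2*16 + 3
16 = 5*3 + 1
3 = 3*1 + 0
gcd(16, 35) = 1, so the inverse exists.
Bézout: 1 = −5*35 + 11*16.
So 16⁻¹ ≡ 11 (mod 35).

11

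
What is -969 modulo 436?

339

-969 = -3*436 + 339, so -969 ≡ 339 (mod 436).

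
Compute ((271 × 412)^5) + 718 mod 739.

167

271 × 412 = 111652 ≡ 63 (mod 739)
(63)^5 ≡ 188 (mod 739)
188 + 718 = 906 ≡ 167 (mod 739)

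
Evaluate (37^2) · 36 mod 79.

(37)^2 ≡ 26 (mod 79)
26 · 36 = 936 ≡ 67 (mod 79)

67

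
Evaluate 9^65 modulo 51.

9

Using repeated squaring:
65 in binary is 1000001, i.e. 65 = 64 + 1.
9^1 ≡ 9 (mod 51)
9^2 ≡ 9^2 = 81 ≡ 30 (mod 51)
9^4 ≡ 30^2 = 900 ≡ 33 (mod 51)
9^8 ≡ 33^2 = 1089 ≡ 18 (mod 51)
9^16 ≡ 18^2 = 324 ≡ 18 (mod 51)
9^32 ≡ 18^2 = 324 ≡ 18 (mod 51)
9^64 ≡ 18^2 = 324 ≡ 18 (mod 51)
9^65 = 9^64 · 9^1 ≡ 18 · 9 (mod 51).
18 · 9 = 162 ≡ 9 (mod 51).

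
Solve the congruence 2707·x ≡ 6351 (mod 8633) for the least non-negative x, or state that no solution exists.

gcd(2707, 8633) = 1, so a unique solution mod 8633 exists.
2707⁻¹ ≡ 6930 (mod 8633).
x ≡ 6930·6351 ≡ 1396 (mod 8633).

1396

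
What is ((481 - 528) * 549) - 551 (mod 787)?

404

481 - 528 = -47 ≡ 740 (mod 787)
740 * 549 = 406260 ≡ 168 (mod 787)
168 - 551 = -383 ≡ 404 (mod 787)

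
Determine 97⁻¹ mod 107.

Apply the Euclidean algorithm and back-substitute:
107 = 1·97 + 10
97 = 9·10 + 7
10 = 1·7 + 3
7 = 2·3 + 1
3 = 3·1 + 0
gcd(97, 107) = 1, so the inverse exists.
Back-substitute for 1:
1 = 1·7 − 2·3
  = −2·10 + 3·7
  = 3·97 − 29·10
  = −29·107 + 32·97
So 97⁻¹ ≡ 32 (mod 107).

32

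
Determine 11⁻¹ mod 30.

30 = 2·11 + 8
11 = 1·8 + 3
8 = 2·3 + 2
3 = 1·2 + 1
2 = 2·1 + 0
gcd(11, 30) = 1, so the inverse exists.
Back-substitute for 1:
1 = 1·3 − 1·2
  = −1·8 + 3·3
  = 3·11 − 4·8
  = −4·30 + 11·11
So 11⁻¹ ≡ 11 (mod 30).

11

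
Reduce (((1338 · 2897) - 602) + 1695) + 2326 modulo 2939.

1338 · 2897 = 3876186 ≡ 2584 (mod 2939)
2584 - 602 = 1982
1982 + 1695 = 3677 ≡ 738 (mod 2939)
738 + 2326 = 3064 ≡ 125 (mod 2939)

125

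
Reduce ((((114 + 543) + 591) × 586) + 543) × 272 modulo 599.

247

114 + 543 = 657 ≡ 58 (mod 599)
58 + 591 = 649 ≡ 50 (mod 599)
50 × 586 = 29300 ≡ 548 (mod 599)
548 + 543 = 1091 ≡ 492 (mod 599)
492 × 272 = 133824 ≡ 247 (mod 599)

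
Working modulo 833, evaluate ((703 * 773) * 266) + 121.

751

703 * 773 = 543419 ≡ 303 (mod 833)
303 * 266 = 80598 ≡ 630 (mod 833)
630 + 121 = 751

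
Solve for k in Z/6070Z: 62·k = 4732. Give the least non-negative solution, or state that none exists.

2426

gcd(62, 6070) = 2, and 2 | 4732, so solutions exist.
Divide through by 2: 31·k = 2366 (mod 3035).
31⁻¹ ≡ 2056 (mod 3035).
k ≡ 2056·2366 ≡ 2426 (mod 3035).
The smallest non-negative solution is k = 2426.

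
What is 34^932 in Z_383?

By square-and-multiply:
932 in binary is 1110100100, i.e. 932 = 512 + 256 + 128 + 32 + 4.
34^1 ≡ 34 (mod 383)
34^2 ≡ 34^2 = 1156 ≡ 7 (mod 383)
34^4 ≡ 7^2 = 49 (mod 383)
34^8 ≡ 49^2 = 2401 ≡ 103 (mod 383)
34^16 ≡ 103^2 = 10609 ≡ 268 (mod 383)
34^32 ≡ 268^2 = 71824 ≡ 203 (mod 383)
34^64 ≡ 203^2 = 41209 ≡ 228 (mod 383)
34^128 ≡ 228^2 = 51984 ≡ 279 (mod 383)
34^256 ≡ 279^2 = 77841 ≡ 92 (mod 383)
34^512 ≡ 92^2 = 8464 ≡ 38 (mod 383)
34^932 = 34^512 * 34^256 * 34^128 * 34^32 * 34^4 ≡ 38 * 92 * 279 * 203 * 49 (mod 383).
Accumulate the product:
38 * 92 = 3496 ≡ 49
49 * 279 = 13671 ≡ 266
266 * 203 = 53998 ≡ 378
378 * 49 = 18522 ≡ 138

138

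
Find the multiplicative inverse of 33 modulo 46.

46 = 1·33 + 13
33 = 2·13 + 7
13 = 1·7 + 6
7 = 1·6 + 1
6 = 6·1 + 0
gcd(33, 46) = 1, so the inverse exists.
Bézout: 1 = −5·46 + 7·33.
So 33⁻¹ ≡ 7 (mod 46).

7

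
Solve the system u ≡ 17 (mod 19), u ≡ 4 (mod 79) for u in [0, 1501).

19⁻¹ mod 79: 19·25 ≡ 1 (mod 79), so 19⁻¹ ≡ 25.
u = 17 + 19·((4 − 17)·25 mod 79) = 17 + 19·70 = 1347.
Check: 1347 mod 19 = 17, 1347 mod 79 = 4. ✓

1347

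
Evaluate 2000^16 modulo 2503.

Using repeated squaring:
2000^1 ≡ 2000 (mod 2503)
2000^2 ≡ 2000^2 = 4000000 ≡ 206 (mod 2503)
2000^4 ≡ 206^2 = 42436 ≡ 2388 (mod 2503)
2000^8 ≡ 2388^2 = 5702544 ≡ 710 (mod 2503)
2000^16 ≡ 710^2 = 504100 ≡ 997 (mod 2503)
So 2000^16 ≡ 997 (mod 2503).

997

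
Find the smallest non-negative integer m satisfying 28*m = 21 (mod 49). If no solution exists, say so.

6

gcd(28, 49) = 7, and 7 | 21, so solutions exist.
Divide through by 7: 4*m = 3 (mod 7).
4⁻¹ ≡ 2 (mod 7).
m ≡ 2*3 ≡ 6 (mod 7).
The smallest non-negative solution is m = 6.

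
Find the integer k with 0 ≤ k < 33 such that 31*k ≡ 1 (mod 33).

Run the extended Euclidean algorithm:
33 = 1*31 + 2
31 = 15*2 + 1
2 = 2*1 + 0
gcd(31, 33) = 1, so the inverse exists.
Back-substitute for 1:
1 = 1*31 − 15*2
  = −15*33 + 16*31
So 31⁻¹ ≡ 16 (mod 33).

16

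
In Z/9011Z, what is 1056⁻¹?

6050

Apply the Euclidean algorithm and back-substitute:
9011 = 8*1056 + 563
1056 = 1*563 + 493
563 = 1*493 + 70
493 = 7*70 + 3
70 = 23*3 + 1
3 = 3*1 + 0
gcd(1056, 9011) = 1, so the inverse exists.
Bézout: 1 = 347*9011 − 2961*1056.
So 1056⁻¹ ≡ −2961 ≡ 6050 (mod 9011).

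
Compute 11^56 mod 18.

Using repeated squaring:
11^1 ≡ 11 (mod 18)
11^2 ≡ 11^2 = 121 ≡ 13 (mod 18)
11^4 ≡ 13^2 = 169 ≡ 7 (mod 18)
11^8 ≡ 7^2 = 49 ≡ 13 (mod 18)
11^16 ≡ 13^2 = 169 ≡ 7 (mod 18)
11^32 ≡ 7^2 = 49 ≡ 13 (mod 18)
11^56 = 11^32 × 11^16 × 11^8 ≡ 13 × 7 × 13 (mod 18).
Accumulate the product:
13 × 7 = 91 ≡ 1
1 × 13 = 13

13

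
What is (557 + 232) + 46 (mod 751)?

557 + 232 = 789 ≡ 38 (mod 751)
38 + 46 = 84

84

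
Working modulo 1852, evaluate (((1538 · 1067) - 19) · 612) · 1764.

1538 · 1067 = 1641046 ≡ 174 (mod 1852)
174 - 19 = 155
155 · 612 = 94860 ≡ 408 (mod 1852)
408 · 1764 = 719712 ≡ 1136 (mod 1852)

1136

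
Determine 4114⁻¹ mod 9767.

4233

Run the extended Euclidean algorithm:
9767 = 2*4114 + 1539
4114 = 2*1539 + 1036
1539 = 1*1036 + 503
1036 = 2*503 + 30
503 = 16*30 + 23
30 = 1*23 + 7
23 = 3*7 + 2
7 = 3*2 + 1
2 = 2*1 + 0
gcd(4114, 9767) = 1, so the inverse exists.
Bézout: 1 = −1783*9767 + 4233*4114.
So 4114⁻¹ ≡ 4233 (mod 9767).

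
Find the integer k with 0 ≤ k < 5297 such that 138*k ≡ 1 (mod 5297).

499

By the extended Euclidean algorithm:
5297 = 38*138 + 53
138 = 2*53 + 32
53 = 1*32 + 21
32 = 1*21 + 11
21 = 1*11 + 10
11 = 1*10 + 1
10 = 10*1 + 0
gcd(138, 5297) = 1, so the inverse exists.
Back-substitute for 1:
1 = 1*11 − 1*10
  = −1*21 + 2*11
  = 2*32 − 3*21
  = −3*53 + 5*32
  = 5*138 − 13*53
  = −13*5297 + 499*138
So 138⁻¹ ≡ 499 (mod 5297).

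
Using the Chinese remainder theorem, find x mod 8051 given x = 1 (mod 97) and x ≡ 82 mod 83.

97⁻¹ mod 83: 97·6 ≡ 1 (mod 83), so 97⁻¹ ≡ 6.
x = 1 + 97·((82 − 1)·6 mod 83) = 1 + 97·71 = 6888.

6888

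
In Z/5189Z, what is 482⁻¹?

By the extended Euclidean algorithm:
5189 = 10×482 + 369
482 = 1×369 + 113
369 = 3×113 + 30
113 = 3×30 + 23
30 = 1×23 + 7
23 = 3×7 + 2
7 = 3×2 + 1
2 = 2×1 + 0
gcd(482, 5189) = 1, so the inverse exists.
Back-substitute for 1:
1 = 1×7 − 3×2
  = −3×23 + 10×7
  = 10×30 − 13×23
  = −13×113 + 49×30
  = 49×369 − 160×113
  = −160×482 + 209×369
  = 209×5189 − 2250×482
So 482⁻¹ ≡ −2250 ≡ 2939 (mod 5189).

2939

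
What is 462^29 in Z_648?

Using repeated squaring:
29 in binary is 11101, i.e. 29 = 16 + 8 + 4 + 1.
462^1 ≡ 462 (mod 648)
462^2 ≡ 462^2 = 213444 ≡ 252 (mod 648)
462^4 ≡ 252^2 = 63504 ≡ 0 (mod 648)
462^8 ≡ 0^2 = 0 (mod 648)
462^16 ≡ 0^2 = 0 (mod 648)
462^29 = 462^16 * 462^8 * 462^4 * 462^1 ≡ 0 * 0 * 0 * 462 (mod 648).
Accumulate the product:
0 * 0 = 0
0 * 0 = 0
0 * 462 = 0

0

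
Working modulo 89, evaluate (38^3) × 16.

(38)^3 ≡ 48 (mod 89)
48 × 16 = 768 ≡ 56 (mod 89)

56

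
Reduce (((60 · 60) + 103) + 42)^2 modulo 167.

60 · 60 = 3600 ≡ 93 (mod 167)
93 + 103 = 196 ≡ 29 (mod 167)
29 + 42 = 71
(71)^2 ≡ 31 (mod 167)

31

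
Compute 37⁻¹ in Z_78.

19

Run the extended Euclidean algorithm:
78 = 2×37 + 4
37 = 9×4 + 1
4 = 4×1 + 0
gcd(37, 78) = 1, so the inverse exists.
Back-substitute for 1:
1 = 1×37 − 9×4
  = −9×78 + 19×37
So 37⁻¹ ≡ 19 (mod 78).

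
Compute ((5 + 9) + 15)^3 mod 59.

22

5 + 9 = 14
14 + 15 = 29
(29)^3 ≡ 22 (mod 59)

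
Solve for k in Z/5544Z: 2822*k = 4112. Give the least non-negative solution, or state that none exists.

304

gcd(2822, 5544) = 2, and 2 | 4112, so solutions exist.
Divide through by 2: 1411*k ≡ 2056 (mod 2772).
1411⁻¹ ≡ 499 (mod 2772).
k ≡ 499*2056 ≡ 304 (mod 2772).
The smallest non-negative solution is k = 304.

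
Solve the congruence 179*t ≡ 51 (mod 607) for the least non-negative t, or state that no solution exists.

gcd(179, 607) = 1, so a unique solution mod 607 exists.
179⁻¹ ≡ 78 (mod 607).
t ≡ 78*51 ≡ 336 (mod 607).

336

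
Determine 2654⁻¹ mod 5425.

4544

5425 = 2*2654 + 117
2654 = 22*117 + 80
117 = 1*80 + 37
80 = 2*37 + 6
37 = 6*6 + 1
6 = 6*1 + 0
gcd(2654, 5425) = 1, so the inverse exists.
Bézout: 1 = 431*5425 − 881*2654.
So 2654⁻¹ ≡ −881 ≡ 4544 (mod 5425).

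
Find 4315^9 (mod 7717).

685

Using repeated squaring:
9 in binary is 1001, i.e. 9 = 8 + 1.
4315^1 ≡ 4315 (mod 7717)
4315^2 ≡ 4315^2 = 18619225 ≡ 5821 (mod 7717)
4315^4 ≡ 5821^2 = 33884041 ≡ 6411 (mod 7717)
4315^8 ≡ 6411^2 = 41100921 ≡ 179 (mod 7717)
4315^9 = 4315^8 × 4315^1 ≡ 179 × 4315 (mod 7717).
179 × 4315 = 772385 ≡ 685 (mod 7717).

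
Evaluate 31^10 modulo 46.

3

31^1 ≡ 31 (mod 46)
31^2 ≡ 31^2 = 961 ≡ 41 (mod 46)
31^4 ≡ 41^2 = 1681 ≡ 25 (mod 46)
31^8 ≡ 25^2 = 625 ≡ 27 (mod 46)
31^10 = 31^8 × 31^2 ≡ 27 × 41 (mod 46).
27 × 41 = 1107 ≡ 3 (mod 46).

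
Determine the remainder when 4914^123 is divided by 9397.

1872

123 in binary is 1111011, i.e. 123 = 64 + 32 + 16 + 8 + 2 + 1.
4914^1 ≡ 4914 (mod 9397)
4914^2 ≡ 4914^2 = 24147396 ≡ 6503 (mod 9397)
4914^4 ≡ 6503^2 = 42289009 ≡ 2509 (mod 9397)
4914^8 ≡ 2509^2 = 6295081 ≡ 8488 (mod 9397)
4914^16 ≡ 8488^2 = 72046144 ≡ 8742 (mod 9397)
4914^32 ≡ 8742^2 = 76422564 ≡ 6160 (mod 9397)
4914^64 ≡ 6160^2 = 37945600 ≡ 514 (mod 9397)
4914^123 = 4914^64 · 4914^32 · 4914^16 · 4914^8 · 4914^2 · 4914^1 ≡ 514 · 6160 · 8742 · 8488 · 6503 · 4914 (mod 9397).
Accumulate the product:
514 · 6160 = 3166240 ≡ 8848
8848 · 8742 = 77349216 ≡ 2509
2509 · 8488 = 21296392 ≡ 2790
2790 · 6503 = 18143370 ≡ 7160
7160 · 4914 = 35184240 ≡ 1872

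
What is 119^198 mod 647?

496

198 in binary is 11000110, i.e. 198 = 128 + 64 + 4 + 2.
119^1 ≡ 119 (mod 647)
119^2 ≡ 119^2 = 14161 ≡ 574 (mod 647)
119^4 ≡ 574^2 = 329476 ≡ 153 (mod 647)
119^8 ≡ 153^2 = 23409 ≡ 117 (mod 647)
119^16 ≡ 117^2 = 13689 ≡ 102 (mod 647)
119^32 ≡ 102^2 = 10404 ≡ 52 (mod 647)
119^64 ≡ 52^2 = 2704 ≡ 116 (mod 647)
119^128 ≡ 116^2 = 13456 ≡ 516 (mod 647)
119^198 = 119^128 * 119^64 * 119^4 * 119^2 ≡ 516 * 116 * 153 * 574 (mod 647).
Accumulate the product:
516 * 116 = 59856 ≡ 332
332 * 153 = 50796 ≡ 330
330 * 574 = 189420 ≡ 496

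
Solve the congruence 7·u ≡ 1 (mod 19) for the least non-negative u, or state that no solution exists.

11

gcd(7, 19) = 1, so a unique solution mod 19 exists.
7⁻¹ ≡ 11 (mod 19).
u ≡ 11·1 ≡ 11 (mod 19).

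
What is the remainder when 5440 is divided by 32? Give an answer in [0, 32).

5440 = 170·32 + 0, so 5440 ≡ 0 (mod 32).

0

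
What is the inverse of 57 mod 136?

105

136 = 2·57 + 22
57 = 2·22 + 13
22 = 1·13 + 9
13 = 1·9 + 4
9 = 2·4 + 1
4 = 4·1 + 0
gcd(57, 136) = 1, so the inverse exists.
Back-substitute for 1:
1 = 1·9 − 2·4
  = −2·13 + 3·9
  = 3·22 − 5·13
  = −5·57 + 13·22
  = 13·136 − 31·57
So 57⁻¹ ≡ −31 ≡ 105 (mod 136).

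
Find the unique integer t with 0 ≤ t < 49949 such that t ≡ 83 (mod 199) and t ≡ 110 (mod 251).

199⁻¹ mod 251: 199×111 ≡ 1 (mod 251), so 199⁻¹ ≡ 111.
t = 83 + 199×((110 − 83)×111 mod 251) = 83 + 199×236 = 47047.

47047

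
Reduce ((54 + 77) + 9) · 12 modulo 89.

54 + 77 = 131 ≡ 42 (mod 89)
42 + 9 = 51
51 · 12 = 612 ≡ 78 (mod 89)

78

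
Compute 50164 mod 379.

50164 = 132*379 + 136, so 50164 ≡ 136 (mod 379).

136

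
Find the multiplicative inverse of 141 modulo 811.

Apply the Euclidean algorithm and back-substitute:
811 = 5*141 + 106
141 = 1*106 + 35
106 = 3*35 + 1
35 = 35*1 + 0
gcd(141, 811) = 1, so the inverse exists.
Bézout: 1 = 4*811 − 23*141.
So 141⁻¹ ≡ −23 ≡ 788 (mod 811).

788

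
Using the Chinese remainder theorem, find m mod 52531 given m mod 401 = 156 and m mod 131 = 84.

401⁻¹ mod 131: 401·82 ≡ 1 (mod 131), so 401⁻¹ ≡ 82.
m = 156 + 401·((84 − 156)·82 mod 131) = 156 + 401·122 = 49078.

49078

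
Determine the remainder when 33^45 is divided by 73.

45 in binary is 101101, i.e. 45 = 32 + 8 + 4 + 1.
33^1 ≡ 33 (mod 73)
33^2 ≡ 33^2 = 1089 ≡ 67 (mod 73)
33^4 ≡ 67^2 = 4489 ≡ 36 (mod 73)
33^8 ≡ 36^2 = 1296 ≡ 55 (mod 73)
33^16 ≡ 55^2 = 3025 ≡ 32 (mod 73)
33^32 ≡ 32^2 = 1024 ≡ 2 (mod 73)
33^45 = 33^32 × 33^8 × 33^4 × 33^1 ≡ 2 × 55 × 36 × 33 (mod 73).
Accumulate the product:
2 × 55 = 110 ≡ 37
37 × 36 = 1332 ≡ 18
18 × 33 = 594 ≡ 10

10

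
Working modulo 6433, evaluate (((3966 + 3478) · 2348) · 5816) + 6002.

3966 + 3478 = 7444 ≡ 1011 (mod 6433)
1011 · 2348 = 2373828 ≡ 51 (mod 6433)
51 · 5816 = 296616 ≡ 698 (mod 6433)
698 + 6002 = 6700 ≡ 267 (mod 6433)

267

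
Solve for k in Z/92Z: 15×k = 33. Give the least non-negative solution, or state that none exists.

gcd(15, 92) = 1, so a unique solution mod 92 exists.
15⁻¹ ≡ 43 (mod 92).
k ≡ 43×33 ≡ 39 (mod 92).

39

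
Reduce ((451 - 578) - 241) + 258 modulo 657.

451 - 578 = -127 ≡ 530 (mod 657)
530 - 241 = 289
289 + 258 = 547

547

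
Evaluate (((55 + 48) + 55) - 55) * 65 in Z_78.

65

55 + 48 = 103 ≡ 25 (mod 78)
25 + 55 = 80 ≡ 2 (mod 78)
2 - 55 = -53 ≡ 25 (mod 78)
25 * 65 = 1625 ≡ 65 (mod 78)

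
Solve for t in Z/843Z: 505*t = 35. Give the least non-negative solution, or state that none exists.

gcd(505, 843) = 1, so a unique solution mod 843 exists.
505⁻¹ ≡ 631 (mod 843).
t ≡ 631*35 ≡ 167 (mod 843).

167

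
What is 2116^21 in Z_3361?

Compute successive squares:
21 in binary is 10101, i.e. 21 = 16 + 4 + 1.
2116^1 ≡ 2116 (mod 3361)
2116^2 ≡ 2116^2 = 4477456 ≡ 604 (mod 3361)
2116^4 ≡ 604^2 = 364816 ≡ 1828 (mod 3361)
2116^8 ≡ 1828^2 = 3341584 ≡ 750 (mod 3361)
2116^16 ≡ 750^2 = 562500 ≡ 1213 (mod 3361)
2116^21 = 2116^16 × 2116^4 × 2116^1 ≡ 1213 × 1828 × 2116 (mod 3361).
Accumulate the product:
1213 × 1828 = 2217364 ≡ 2465
2465 × 2116 = 5215940 ≡ 3029

3029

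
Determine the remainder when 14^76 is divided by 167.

Compute successive squares:
76 in binary is 1001100, i.e. 76 = 64 + 8 + 4.
14^1 ≡ 14 (mod 167)
14^2 ≡ 14^2 = 196 ≡ 29 (mod 167)
14^4 ≡ 29^2 = 841 ≡ 6 (mod 167)
14^8 ≡ 6^2 = 36 (mod 167)
14^16 ≡ 36^2 = 1296 ≡ 127 (mod 167)
14^32 ≡ 127^2 = 16129 ≡ 97 (mod 167)
14^64 ≡ 97^2 = 9409 ≡ 57 (mod 167)
14^76 = 14^64 * 14^8 * 14^4 ≡ 57 * 36 * 6 (mod 167).
Accumulate the product:
57 * 36 = 2052 ≡ 48
48 * 6 = 288 ≡ 121

121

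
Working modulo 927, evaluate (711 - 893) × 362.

711 - 893 = -182 ≡ 745 (mod 927)
745 × 362 = 269690 ≡ 860 (mod 927)

860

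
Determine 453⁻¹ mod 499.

499 = 1·453 + 46
453 = 9·46 + 39
46 = 1·39 + 7
39 = 5·7 + 4
7 = 1·4 + 3
4 = 1·3 + 1
3 = 3·1 + 0
gcd(453, 499) = 1, so the inverse exists.
Back-substitute for 1:
1 = 1·4 − 1·3
  = −1·7 + 2·4
  = 2·39 − 11·7
  = −11·46 + 13·39
  = 13·453 − 128·46
  = −128·499 + 141·453
So 453⁻¹ ≡ 141 (mod 499).

141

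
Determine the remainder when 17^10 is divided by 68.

17

Compute successive squares:
17^1 ≡ 17 (mod 68)
17^2 ≡ 17^2 = 289 ≡ 17 (mod 68)
17^4 ≡ 17^2 = 289 ≡ 17 (mod 68)
17^8 ≡ 17^2 = 289 ≡ 17 (mod 68)
17^10 = 17^8 × 17^2 ≡ 17 × 17 (mod 68).
17 × 17 = 289 ≡ 17 (mod 68).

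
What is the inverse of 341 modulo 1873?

Apply the Euclidean algorithm and back-substitute:
1873 = 5·341 + 168
341 = 2·168 + 5
168 = 33·5 + 3
5 = 1·3 + 2
3 = 1·2 + 1
2 = 2·1 + 0
gcd(341, 1873) = 1, so the inverse exists.
Back-substitute for 1:
1 = 1·3 − 1·2
  = −1·5 + 2·3
  = 2·168 − 67·5
  = −67·341 + 136·168
  = 136·1873 − 747·341
So 341⁻¹ ≡ −747 ≡ 1126 (mod 1873).

1126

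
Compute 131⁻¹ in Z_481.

481 = 3*131 + 88
131 = 1*88 + 43
88 = 2*43 + 2
43 = 21*2 + 1
2 = 2*1 + 0
gcd(131, 481) = 1, so the inverse exists.
Back-substitute for 1:
1 = 1*43 − 21*2
  = −21*88 + 43*43
  = 43*131 − 64*88
  = −64*481 + 235*131
So 131⁻¹ ≡ 235 (mod 481).

235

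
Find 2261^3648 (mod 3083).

70

Using repeated squaring:
2261^1 ≡ 2261 (mod 3083)
2261^2 ≡ 2261^2 = 5112121 ≡ 507 (mod 3083)
2261^4 ≡ 507^2 = 257049 ≡ 1160 (mod 3083)
2261^8 ≡ 1160^2 = 1345600 ≡ 1412 (mod 3083)
2261^16 ≡ 1412^2 = 1993744 ≡ 2126 (mod 3083)
2261^32 ≡ 2126^2 = 4519876 ≡ 198 (mod 3083)
2261^64 ≡ 198^2 = 39204 ≡ 2208 (mod 3083)
2261^128 ≡ 2208^2 = 4875264 ≡ 1041 (mod 3083)
2261^256 ≡ 1041^2 = 1083681 ≡ 1548 (mod 3083)
2261^512 ≡ 1548^2 = 2396304 ≡ 813 (mod 3083)
2261^1024 ≡ 813^2 = 660969 ≡ 1207 (mod 3083)
2261^2048 ≡ 1207^2 = 1456849 ≡ 1673 (mod 3083)
2261^3648 = 2261^2048 · 2261^1024 · 2261^512 · 2261^64 ≡ 1673 · 1207 · 813 · 2208 (mod 3083).
Accumulate the product:
1673 · 1207 = 2019311 ≡ 3029
3029 · 813 = 2462577 ≡ 2343
2343 · 2208 = 5173344 ≡ 70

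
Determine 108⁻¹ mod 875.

397

Run the extended Euclidean algorithm:
875 = 8×108 + 11
108 = 9×11 + 9
11 = 1×9 + 2
9 = 4×2 + 1
2 = 2×1 + 0
gcd(108, 875) = 1, so the inverse exists.
Back-substitute for 1:
1 = 1×9 − 4×2
  = −4×11 + 5×9
  = 5×108 − 49×11
  = −49×875 + 397×108
So 108⁻¹ ≡ 397 (mod 875).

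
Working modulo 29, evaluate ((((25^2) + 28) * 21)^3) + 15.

9

(25)^2 ≡ 16 (mod 29)
16 + 28 = 44 ≡ 15 (mod 29)
15 * 21 = 315 ≡ 25 (mod 29)
(25)^3 ≡ 23 (mod 29)
23 + 15 = 38 ≡ 9 (mod 29)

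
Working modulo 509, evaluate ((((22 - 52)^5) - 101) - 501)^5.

411

22 - 52 = -30 ≡ 479 (mod 509)
(479)^5 ≡ 169 (mod 509)
169 - 101 = 68
68 - 501 = -433 ≡ 76 (mod 509)
(76)^5 ≡ 411 (mod 509)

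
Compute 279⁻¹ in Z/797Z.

20

Apply the Euclidean algorithm and back-substitute:
797 = 2*279 + 239
279 = 1*239 + 40
239 = 5*40 + 39
40 = 1*39 + 1
39 = 39*1 + 0
gcd(279, 797) = 1, so the inverse exists.
Back-substitute for 1:
1 = 1*40 − 1*39
  = −1*239 + 6*40
  = 6*279 − 7*239
  = −7*797 + 20*279
So 279⁻¹ ≡ 20 (mod 797).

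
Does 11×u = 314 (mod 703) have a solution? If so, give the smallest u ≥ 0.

gcd(11, 703) = 1, so a unique solution mod 703 exists.
11⁻¹ ≡ 64 (mod 703).
u ≡ 64×314 ≡ 412 (mod 703).

412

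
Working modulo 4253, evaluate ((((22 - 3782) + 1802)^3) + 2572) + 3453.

22 - 3782 = -3760 ≡ 493 (mod 4253)
493 + 1802 = 2295
(2295)^3 ≡ 1064 (mod 4253)
1064 + 2572 = 3636
3636 + 3453 = 7089 ≡ 2836 (mod 4253)

2836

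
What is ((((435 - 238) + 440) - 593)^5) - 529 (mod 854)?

609

435 - 238 = 197
197 + 440 = 637
637 - 593 = 44
(44)^5 ≡ 284 (mod 854)
284 - 529 = -245 ≡ 609 (mod 854)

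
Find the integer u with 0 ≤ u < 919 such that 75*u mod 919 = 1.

870

919 = 12×75 + 19
75 = 3×19 + 18
19 = 1×18 + 1
18 = 18×1 + 0
gcd(75, 919) = 1, so the inverse exists.
Bézout: 1 = 4×919 − 49×75.
So 75⁻¹ ≡ −49 ≡ 870 (mod 919).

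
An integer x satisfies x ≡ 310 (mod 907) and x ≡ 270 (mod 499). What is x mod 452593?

907⁻¹ mod 499: 907×329 ≡ 1 (mod 499), so 907⁻¹ ≡ 329.
x = 310 + 907×((270 − 310)×329 mod 499) = 310 + 907×313 = 284201.
Check: 284201 mod 907 = 310, 284201 mod 499 = 270. ✓

284201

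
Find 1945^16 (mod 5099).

1945^1 ≡ 1945 (mod 5099)
1945^2 ≡ 1945^2 = 3783025 ≡ 4666 (mod 5099)
1945^4 ≡ 4666^2 = 21771556 ≡ 3925 (mod 5099)
1945^8 ≡ 3925^2 = 15405625 ≡ 1546 (mod 5099)
1945^16 ≡ 1546^2 = 2390116 ≡ 3784 (mod 5099)
So 1945^16 ≡ 3784 (mod 5099).

3784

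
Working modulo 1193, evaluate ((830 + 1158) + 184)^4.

1090

830 + 1158 = 1988 ≡ 795 (mod 1193)
795 + 184 = 979
(979)^4 ≡ 1090 (mod 1193)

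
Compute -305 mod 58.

43

-305 = -6×58 + 43, so -305 ≡ 43 (mod 58).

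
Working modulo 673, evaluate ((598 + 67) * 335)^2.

144

598 + 67 = 665
665 * 335 = 222775 ≡ 12 (mod 673)
(12)^2 ≡ 144 (mod 673)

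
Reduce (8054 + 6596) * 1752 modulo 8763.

8736

8054 + 6596 = 14650 ≡ 5887 (mod 8763)
5887 * 1752 = 10314024 ≡ 8736 (mod 8763)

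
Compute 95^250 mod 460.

250 in binary is 11111010, i.e. 250 = 128 + 64 + 32 + 16 + 8 + 2.
95^1 ≡ 95 (mod 460)
95^2 ≡ 95^2 = 9025 ≡ 285 (mod 460)
95^4 ≡ 285^2 = 81225 ≡ 265 (mod 460)
95^8 ≡ 265^2 = 70225 ≡ 305 (mod 460)
95^16 ≡ 305^2 = 93025 ≡ 105 (mod 460)
95^32 ≡ 105^2 = 11025 ≡ 445 (mod 460)
95^64 ≡ 445^2 = 198025 ≡ 225 (mod 460)
95^128 ≡ 225^2 = 50625 ≡ 25 (mod 460)
95^250 = 95^128 * 95^64 * 95^32 * 95^16 * 95^8 * 95^2 ≡ 25 * 225 * 445 * 105 * 305 * 285 (mod 460).
Accumulate the product:
25 * 225 = 5625 ≡ 105
105 * 445 = 46725 ≡ 265
265 * 105 = 27825 ≡ 225
225 * 305 = 68625 ≡ 85
85 * 285 = 24225 ≡ 305

305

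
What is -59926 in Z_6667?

77

-59926 = -9×6667 + 77, so -59926 ≡ 77 (mod 6667).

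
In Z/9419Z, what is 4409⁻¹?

9419 = 2*4409 + 601
4409 = 7*601 + 202
601 = 2*202 + 197
202 = 1*197 + 5
197 = 39*5 + 2
5 = 2*2 + 1
2 = 2*1 + 0
gcd(4409, 9419) = 1, so the inverse exists.
Back-substitute for 1:
1 = 1*5 − 2*2
  = −2*197 + 79*5
  = 79*202 − 81*197
  = −81*601 + 241*202
  = 241*4409 − 1768*601
  = −1768*9419 + 3777*4409
So 4409⁻¹ ≡ 3777 (mod 9419).

3777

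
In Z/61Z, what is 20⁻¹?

58

61 = 3·20 + 1
20 = 20·1 + 0
gcd(20, 61) = 1, so the inverse exists.
Bézout: 1 = 1·61 − 3·20.
So 20⁻¹ ≡ −3 ≡ 58 (mod 61).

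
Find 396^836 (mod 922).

684

Using repeated squaring:
836 in binary is 1101000100, i.e. 836 = 512 + 256 + 64 + 4.
396^1 ≡ 396 (mod 922)
396^2 ≡ 396^2 = 156816 ≡ 76 (mod 922)
396^4 ≡ 76^2 = 5776 ≡ 244 (mod 922)
396^8 ≡ 244^2 = 59536 ≡ 528 (mod 922)
396^16 ≡ 528^2 = 278784 ≡ 340 (mod 922)
396^32 ≡ 340^2 = 115600 ≡ 350 (mod 922)
396^64 ≡ 350^2 = 122500 ≡ 796 (mod 922)
396^128 ≡ 796^2 = 633616 ≡ 202 (mod 922)
396^256 ≡ 202^2 = 40804 ≡ 236 (mod 922)
396^512 ≡ 236^2 = 55696 ≡ 376 (mod 922)
396^836 = 396^512 · 396^256 · 396^64 · 396^4 ≡ 376 · 236 · 796 · 244 (mod 922).
Accumulate the product:
376 · 236 = 88736 ≡ 224
224 · 796 = 178304 ≡ 358
358 · 244 = 87352 ≡ 684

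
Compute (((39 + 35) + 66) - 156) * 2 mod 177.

39 + 35 = 74
74 + 66 = 140
140 - 156 = -16 ≡ 161 (mod 177)
161 * 2 = 322 ≡ 145 (mod 177)

145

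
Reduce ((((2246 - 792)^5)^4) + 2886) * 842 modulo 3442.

2246 - 792 = 1454
(1454)^5 ≡ 1776 (mod 3442)
(1776)^4 ≡ 68 (mod 3442)
68 + 2886 = 2954
2954 * 842 = 2487268 ≡ 2144 (mod 3442)

2144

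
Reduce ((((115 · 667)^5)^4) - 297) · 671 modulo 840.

115 · 667 = 76705 ≡ 265 (mod 840)
(265)^5 ≡ 265 (mod 840)
(265)^4 ≡ 505 (mod 840)
505 - 297 = 208
208 · 671 = 139568 ≡ 128 (mod 840)

128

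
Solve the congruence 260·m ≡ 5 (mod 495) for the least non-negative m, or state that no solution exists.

gcd(260, 495) = 5, and 5 | 5, so solutions exist.
Divide through by 5: 52·m = 1 (mod 99).
52⁻¹ ≡ 40 (mod 99).
m ≡ 40·1 ≡ 40 (mod 99).
The smallest non-negative solution is m = 40.

40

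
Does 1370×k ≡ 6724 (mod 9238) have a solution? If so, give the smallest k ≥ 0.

1131

gcd(1370, 9238) = 2, and 2 | 6724, so solutions exist.
Divide through by 2: 685×k ≡ 3362 mod 4619.
685⁻¹ ≡ 3648 (mod 4619).
k ≡ 3648×3362 ≡ 1131 (mod 4619).
The smallest non-negative solution is k = 1131.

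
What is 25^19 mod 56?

25

19 in binary is 10011, i.e. 19 = 16 + 2 + 1.
25^1 ≡ 25 (mod 56)
25^2 ≡ 25^2 = 625 ≡ 9 (mod 56)
25^4 ≡ 9^2 = 81 ≡ 25 (mod 56)
25^8 ≡ 25^2 = 625 ≡ 9 (mod 56)
25^16 ≡ 9^2 = 81 ≡ 25 (mod 56)
25^19 = 25^16 · 25^2 · 25^1 ≡ 25 · 9 · 25 (mod 56).
Accumulate the product:
25 · 9 = 225 ≡ 1
1 · 25 = 25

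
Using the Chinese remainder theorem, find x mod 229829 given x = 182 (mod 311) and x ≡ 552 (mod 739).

311⁻¹ mod 739: 311×240 ≡ 1 (mod 739), so 311⁻¹ ≡ 240.
x = 182 + 311×((552 − 182)×240 mod 739) = 182 + 311×120 = 37502.
Check: 37502 mod 311 = 182, 37502 mod 739 = 552. ✓

37502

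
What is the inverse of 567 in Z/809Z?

117

Apply the Euclidean algorithm and back-substitute:
809 = 1*567 + 242
567 = 2*242 + 83
242 = 2*83 + 76
83 = 1*76 + 7
76 = 10*7 + 6
7 = 1*6 + 1
6 = 6*1 + 0
gcd(567, 809) = 1, so the inverse exists.
Back-substitute for 1:
1 = 1*7 − 1*6
  = −1*76 + 11*7
  = 11*83 − 12*76
  = −12*242 + 35*83
  = 35*567 − 82*242
  = −82*809 + 117*567
So 567⁻¹ ≡ 117 (mod 809).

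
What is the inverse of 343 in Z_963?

73

Run the extended Euclidean algorithm:
963 = 2·343 + 277
343 = 1·277 + 66
277 = 4·66 + 13
66 = 5·13 + 1
13 = 13·1 + 0
gcd(343, 963) = 1, so the inverse exists.
Bézout: 1 = −26·963 + 73·343.
So 343⁻¹ ≡ 73 (mod 963).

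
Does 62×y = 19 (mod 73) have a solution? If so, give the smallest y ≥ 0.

58

gcd(62, 73) = 1, so a unique solution mod 73 exists.
62⁻¹ ≡ 53 (mod 73).
y ≡ 53×19 ≡ 58 (mod 73).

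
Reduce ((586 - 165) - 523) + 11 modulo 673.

586 - 165 = 421
421 - 523 = -102 ≡ 571 (mod 673)
571 + 11 = 582

582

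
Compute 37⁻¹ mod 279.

181

Run the extended Euclidean algorithm:
279 = 7·37 + 20
37 = 1·20 + 17
20 = 1·17 + 3
17 = 5·3 + 2
3 = 1·2 + 1
2 = 2·1 + 0
gcd(37, 279) = 1, so the inverse exists.
Bézout: 1 = 13·279 − 98·37.
So 37⁻¹ ≡ −98 ≡ 181 (mod 279).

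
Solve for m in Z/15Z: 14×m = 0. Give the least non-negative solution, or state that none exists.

0

gcd(14, 15) = 1, so a unique solution mod 15 exists.
14⁻¹ ≡ 14 (mod 15).
m ≡ 14×0 ≡ 0 (mod 15).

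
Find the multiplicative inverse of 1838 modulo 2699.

1652

Apply the Euclidean algorithm and back-substitute:
2699 = 1×1838 + 861
1838 = 2×861 + 116
861 = 7×116 + 49
116 = 2×49 + 18
49 = 2×18 + 13
18 = 1×13 + 5
13 = 2×5 + 3
5 = 1×3 + 2
3 = 1×2 + 1
2 = 2×1 + 0
gcd(1838, 2699) = 1, so the inverse exists.
Bézout: 1 = 713×2699 − 1047×1838.
So 1838⁻¹ ≡ −1047 ≡ 1652 (mod 2699).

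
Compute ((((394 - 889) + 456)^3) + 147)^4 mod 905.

126

394 - 889 = -495 ≡ 410 (mod 905)
410 + 456 = 866
(866)^3 ≡ 411 (mod 905)
411 + 147 = 558
(558)^4 ≡ 126 (mod 905)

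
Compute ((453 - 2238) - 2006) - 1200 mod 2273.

453 - 2238 = -1785 ≡ 488 (mod 2273)
488 - 2006 = -1518 ≡ 755 (mod 2273)
755 - 1200 = -445 ≡ 1828 (mod 2273)

1828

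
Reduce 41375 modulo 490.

215

41375 = 84×490 + 215, so 41375 ≡ 215 (mod 490).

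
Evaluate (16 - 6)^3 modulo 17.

14

16 - 6 = 10
(10)^3 ≡ 14 (mod 17)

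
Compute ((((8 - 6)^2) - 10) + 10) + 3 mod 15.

7

8 - 6 = 2
(2)^2 ≡ 4 (mod 15)
4 - 10 = -6 ≡ 9 (mod 15)
9 + 10 = 19 ≡ 4 (mod 15)
4 + 3 = 7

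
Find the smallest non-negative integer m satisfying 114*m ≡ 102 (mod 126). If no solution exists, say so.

gcd(114, 126) = 6, and 6 | 102, so solutions exist.
Divide through by 6: 19*m ≡ 17 (mod 21).
19⁻¹ ≡ 10 (mod 21).
m ≡ 10*17 ≡ 2 (mod 21).
The smallest non-negative solution is m = 2.

2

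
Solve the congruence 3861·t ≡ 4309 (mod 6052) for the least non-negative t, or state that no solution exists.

gcd(3861, 6052) = 1, so a unique solution mod 6052 exists.
3861⁻¹ ≡ 1301 (mod 6052).
t ≡ 1301·4309 ≡ 1857 (mod 6052).

1857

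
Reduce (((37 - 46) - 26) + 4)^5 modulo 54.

37 - 46 = -9 ≡ 45 (mod 54)
45 - 26 = 19
19 + 4 = 23
(23)^5 ≡ 29 (mod 54)

29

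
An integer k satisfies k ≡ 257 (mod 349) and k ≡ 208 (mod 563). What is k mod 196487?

23291

349⁻¹ mod 563: 349·171 ≡ 1 (mod 563), so 349⁻¹ ≡ 171.
k = 257 + 349·((208 − 257)·171 mod 563) = 257 + 349·66 = 23291.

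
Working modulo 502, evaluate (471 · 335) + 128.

285

471 · 335 = 157785 ≡ 157 (mod 502)
157 + 128 = 285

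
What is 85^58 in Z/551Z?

120

By square-and-multiply:
58 in binary is 111010, i.e. 58 = 32 + 16 + 8 + 2.
85^1 ≡ 85 (mod 551)
85^2 ≡ 85^2 = 7225 ≡ 62 (mod 551)
85^4 ≡ 62^2 = 3844 ≡ 538 (mod 551)
85^8 ≡ 538^2 = 289444 ≡ 169 (mod 551)
85^16 ≡ 169^2 = 28561 ≡ 460 (mod 551)
85^32 ≡ 460^2 = 211600 ≡ 16 (mod 551)
85^58 = 85^32 × 85^16 × 85^8 × 85^2 ≡ 16 × 460 × 169 × 62 (mod 551).
Accumulate the product:
16 × 460 = 7360 ≡ 197
197 × 169 = 33293 ≡ 233
233 × 62 = 14446 ≡ 120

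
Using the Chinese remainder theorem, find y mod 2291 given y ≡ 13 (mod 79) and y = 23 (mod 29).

79⁻¹ mod 29: 79×18 ≡ 1 (mod 29), so 79⁻¹ ≡ 18.
y = 13 + 79×((23 − 13)×18 mod 29) = 13 + 79×6 = 487.
Check: 487 mod 79 = 13, 487 mod 29 = 23. ✓

487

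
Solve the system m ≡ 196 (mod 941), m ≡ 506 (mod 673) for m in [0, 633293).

601495

941⁻¹ mod 673: 941*560 ≡ 1 (mod 673), so 941⁻¹ ≡ 560.
m = 196 + 941*((506 − 196)*560 mod 673) = 196 + 941*639 = 601495.
Check: 601495 mod 941 = 196, 601495 mod 673 = 506. ✓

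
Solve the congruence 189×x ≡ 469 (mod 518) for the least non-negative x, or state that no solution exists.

71

gcd(189, 518) = 7, and 7 | 469, so solutions exist.
Divide through by 7: 27×x mod 74 = 67.
27⁻¹ ≡ 11 (mod 74).
x ≡ 11×67 ≡ 71 (mod 74).
The smallest non-negative solution is x = 71.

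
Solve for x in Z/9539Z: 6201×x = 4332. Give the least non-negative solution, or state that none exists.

2262

gcd(6201, 9539) = 1, so a unique solution mod 9539 exists.
6201⁻¹ ≡ 8073 (mod 9539).
x ≡ 8073×4332 ≡ 2262 (mod 9539).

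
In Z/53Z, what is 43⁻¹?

53 = 1·43 + 10
43 = 4·10 + 3
10 = 3·3 + 1
3 = 3·1 + 0
gcd(43, 53) = 1, so the inverse exists.
Back-substitute for 1:
1 = 1·10 − 3·3
  = −3·43 + 13·10
  = 13·53 − 16·43
So 43⁻¹ ≡ −16 ≡ 37 (mod 53).

37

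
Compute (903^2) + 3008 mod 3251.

(903)^2 ≡ 2659 (mod 3251)
2659 + 3008 = 5667 ≡ 2416 (mod 3251)

2416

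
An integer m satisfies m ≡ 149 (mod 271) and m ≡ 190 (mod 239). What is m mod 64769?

51097

271⁻¹ mod 239: 271·127 ≡ 1 (mod 239), so 271⁻¹ ≡ 127.
m = 149 + 271·((190 − 149)·127 mod 239) = 149 + 271·188 = 51097.
Check: 51097 mod 271 = 149, 51097 mod 239 = 190. ✓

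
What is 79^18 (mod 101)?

18 in binary is 10010, i.e. 18 = 16 + 2.
79^1 ≡ 79 (mod 101)
79^2 ≡ 79^2 = 6241 ≡ 80 (mod 101)
79^4 ≡ 80^2 = 6400 ≡ 37 (mod 101)
79^8 ≡ 37^2 = 1369 ≡ 56 (mod 101)
79^16 ≡ 56^2 = 3136 ≡ 5 (mod 101)
79^18 = 79^16 * 79^2 ≡ 5 * 80 (mod 101).
5 * 80 = 400 ≡ 97 (mod 101).

97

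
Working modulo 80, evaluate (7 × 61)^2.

9

7 × 61 = 427 ≡ 27 (mod 80)
(27)^2 ≡ 9 (mod 80)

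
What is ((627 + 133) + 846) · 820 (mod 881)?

627 + 133 = 760
760 + 846 = 1606 ≡ 725 (mod 881)
725 · 820 = 594500 ≡ 706 (mod 881)

706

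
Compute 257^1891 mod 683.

Using repeated squaring:
1891 in binary is 11101100011, i.e. 1891 = 1024 + 512 + 256 + 64 + 32 + 2 + 1.
257^1 ≡ 257 (mod 683)
257^2 ≡ 257^2 = 66049 ≡ 481 (mod 683)
257^4 ≡ 481^2 = 231361 ≡ 507 (mod 683)
257^8 ≡ 507^2 = 257049 ≡ 241 (mod 683)
257^16 ≡ 241^2 = 58081 ≡ 26 (mod 683)
257^32 ≡ 26^2 = 676 (mod 683)
257^64 ≡ 676^2 = 456976 ≡ 49 (mod 683)
257^128 ≡ 49^2 = 2401 ≡ 352 (mod 683)
257^256 ≡ 352^2 = 123904 ≡ 281 (mod 683)
257^512 ≡ 281^2 = 78961 ≡ 416 (mod 683)
257^1024 ≡ 416^2 = 173056 ≡ 257 (mod 683)
257^1891 = 257^1024 · 257^512 · 257^256 · 257^64 · 257^32 · 257^2 · 257^1 ≡ 257 · 416 · 281 · 49 · 676 · 481 · 257 (mod 683).
Accumulate the product:
257 · 416 = 106912 ≡ 364
364 · 281 = 102284 ≡ 517
517 · 49 = 25333 ≡ 62
62 · 676 = 41912 ≡ 249
249 · 481 = 119769 ≡ 244
244 · 257 = 62708 ≡ 555

555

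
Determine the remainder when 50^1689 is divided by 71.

Using repeated squaring:
50^1 ≡ 50 (mod 71)
50^2 ≡ 50^2 = 2500 ≡ 15 (mod 71)
50^4 ≡ 15^2 = 225 ≡ 12 (mod 71)
50^8 ≡ 12^2 = 144 ≡ 2 (mod 71)
50^16 ≡ 2^2 = 4 (mod 71)
50^32 ≡ 4^2 = 16 (mod 71)
50^64 ≡ 16^2 = 256 ≡ 43 (mod 71)
50^128 ≡ 43^2 = 1849 ≡ 3 (mod 71)
50^256 ≡ 3^2 = 9 (mod 71)
50^512 ≡ 9^2 = 81 ≡ 10 (mod 71)
50^1024 ≡ 10^2 = 100 ≡ 29 (mod 71)
50^1689 = 50^1024 × 50^512 × 50^128 × 50^16 × 50^8 × 50^1 ≡ 29 × 10 × 3 × 4 × 2 × 50 (mod 71).
Accumulate the product:
29 × 10 = 290 ≡ 6
6 × 3 = 18
18 × 4 = 72 ≡ 1
1 × 2 = 2
2 × 50 = 100 ≡ 29

29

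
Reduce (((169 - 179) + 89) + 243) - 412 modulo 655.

169 - 179 = -10 ≡ 645 (mod 655)
645 + 89 = 734 ≡ 79 (mod 655)
79 + 243 = 322
322 - 412 = -90 ≡ 565 (mod 655)

565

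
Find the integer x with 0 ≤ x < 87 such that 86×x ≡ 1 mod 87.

86

87 = 1·86 + 1
86 = 86·1 + 0
gcd(86, 87) = 1, so the inverse exists.
Back-substitute for 1:
1 = 1·87 − 1·86
So 86⁻¹ ≡ −1 ≡ 86 (mod 87).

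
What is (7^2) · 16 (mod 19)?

5

(7)^2 ≡ 11 (mod 19)
11 · 16 = 176 ≡ 5 (mod 19)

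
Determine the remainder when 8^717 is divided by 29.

10

By square-and-multiply:
717 in binary is 1011001101, i.e. 717 = 512 + 128 + 64 + 8 + 4 + 1.
8^1 ≡ 8 (mod 29)
8^2 ≡ 8^2 = 64 ≡ 6 (mod 29)
8^4 ≡ 6^2 = 36 ≡ 7 (mod 29)
8^8 ≡ 7^2 = 49 ≡ 20 (mod 29)
8^16 ≡ 20^2 = 400 ≡ 23 (mod 29)
8^32 ≡ 23^2 = 529 ≡ 7 (mod 29)
8^64 ≡ 7^2 = 49 ≡ 20 (mod 29)
8^128 ≡ 20^2 = 400 ≡ 23 (mod 29)
8^256 ≡ 23^2 = 529 ≡ 7 (mod 29)
8^512 ≡ 7^2 = 49 ≡ 20 (mod 29)
8^717 = 8^512 · 8^128 · 8^64 · 8^8 · 8^4 · 8^1 ≡ 20 · 23 · 20 · 20 · 7 · 8 (mod 29).
Accumulate the product:
20 · 23 = 460 ≡ 25
25 · 20 = 500 ≡ 7
7 · 20 = 140 ≡ 24
24 · 7 = 168 ≡ 23
23 · 8 = 184 ≡ 10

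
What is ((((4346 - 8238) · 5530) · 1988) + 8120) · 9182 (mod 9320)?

4346 - 8238 = -3892 ≡ 5428 (mod 9320)
5428 · 5530 = 30016840 ≡ 6440 (mod 9320)
6440 · 1988 = 12802720 ≡ 6360 (mod 9320)
6360 + 8120 = 14480 ≡ 5160 (mod 9320)
5160 · 9182 = 47379120 ≡ 5560 (mod 9320)

5560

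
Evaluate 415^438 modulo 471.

438 in binary is 110110110, i.e. 438 = 256 + 128 + 32 + 16 + 4 + 2.
415^1 ≡ 415 (mod 471)
415^2 ≡ 415^2 = 172225 ≡ 310 (mod 471)
415^4 ≡ 310^2 = 96100 ≡ 16 (mod 471)
415^8 ≡ 16^2 = 256 (mod 471)
415^16 ≡ 256^2 = 65536 ≡ 67 (mod 471)
415^32 ≡ 67^2 = 4489 ≡ 250 (mod 471)
415^64 ≡ 250^2 = 62500 ≡ 328 (mod 471)
415^128 ≡ 328^2 = 107584 ≡ 196 (mod 471)
415^256 ≡ 196^2 = 38416 ≡ 265 (mod 471)
415^438 = 415^256 · 415^128 · 415^32 · 415^16 · 415^4 · 415^2 ≡ 265 · 196 · 250 · 67 · 16 · 310 (mod 471).
Accumulate the product:
265 · 196 = 51940 ≡ 130
130 · 250 = 32500 ≡ 1
1 · 67 = 67
67 · 16 = 1072 ≡ 130
130 · 310 = 40300 ≡ 265

265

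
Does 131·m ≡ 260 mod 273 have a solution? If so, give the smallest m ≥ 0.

gcd(131, 273) = 1, so a unique solution mod 273 exists.
131⁻¹ ≡ 248 (mod 273).
m ≡ 248·260 ≡ 52 (mod 273).

52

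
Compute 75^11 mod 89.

52

Compute successive squares:
11 in binary is 1011, i.e. 11 = 8 + 2 + 1.
75^1 ≡ 75 (mod 89)
75^2 ≡ 75^2 = 5625 ≡ 18 (mod 89)
75^4 ≡ 18^2 = 324 ≡ 57 (mod 89)
75^8 ≡ 57^2 = 3249 ≡ 45 (mod 89)
75^11 = 75^8 × 75^2 × 75^1 ≡ 45 × 18 × 75 (mod 89).
Accumulate the product:
45 × 18 = 810 ≡ 9
9 × 75 = 675 ≡ 52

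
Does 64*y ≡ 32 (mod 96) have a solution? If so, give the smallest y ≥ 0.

gcd(64, 96) = 32, and 32 | 32, so solutions exist.
Divide through by 32: 2*y mod 3 = 1.
2⁻¹ ≡ 2 (mod 3).
y ≡ 2*1 ≡ 2 (mod 3).
The smallest non-negative solution is y = 2.

2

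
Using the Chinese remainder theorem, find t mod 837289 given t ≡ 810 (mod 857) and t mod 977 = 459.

401029

857⁻¹ mod 977: 857·920 ≡ 1 (mod 977), so 857⁻¹ ≡ 920.
t = 810 + 857·((459 − 810)·920 mod 977) = 810 + 857·467 = 401029.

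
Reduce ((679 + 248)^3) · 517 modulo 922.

679 + 248 = 927 ≡ 5 (mod 922)
(5)^3 ≡ 125 (mod 922)
125 · 517 = 64625 ≡ 85 (mod 922)

85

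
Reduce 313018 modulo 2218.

280

313018 = 141*2218 + 280, so 313018 ≡ 280 (mod 2218).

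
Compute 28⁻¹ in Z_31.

10

Apply the Euclidean algorithm and back-substitute:
31 = 1×28 + 3
28 = 9×3 + 1
3 = 3×1 + 0
gcd(28, 31) = 1, so the inverse exists.
Back-substitute for 1:
1 = 1×28 − 9×3
  = −9×31 + 10×28
So 28⁻¹ ≡ 10 (mod 31).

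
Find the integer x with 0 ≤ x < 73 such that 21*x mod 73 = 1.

By the extended Euclidean algorithm:
73 = 3*21 + 10
21 = 2*10 + 1
10 = 10*1 + 0
gcd(21, 73) = 1, so the inverse exists.
Back-substitute for 1:
1 = 1*21 − 2*10
  = −2*73 + 7*21
So 21⁻¹ ≡ 7 (mod 73).

7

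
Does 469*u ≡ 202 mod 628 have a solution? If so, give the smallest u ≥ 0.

gcd(469, 628) = 1, so a unique solution mod 628 exists.
469⁻¹ ≡ 549 (mod 628).
u ≡ 549*202 ≡ 370 (mod 628).

370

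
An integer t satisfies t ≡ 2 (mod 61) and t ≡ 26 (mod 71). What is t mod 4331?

61⁻¹ mod 71: 61×7 ≡ 1 (mod 71), so 61⁻¹ ≡ 7.
t = 2 + 61×((26 − 2)×7 mod 71) = 2 + 61×26 = 1588.
Check: 1588 mod 61 = 2, 1588 mod 71 = 26. ✓

1588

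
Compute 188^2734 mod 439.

Compute successive squares:
188^1 ≡ 188 (mod 439)
188^2 ≡ 188^2 = 35344 ≡ 224 (mod 439)
188^4 ≡ 224^2 = 50176 ≡ 130 (mod 439)
188^8 ≡ 130^2 = 16900 ≡ 218 (mod 439)
188^16 ≡ 218^2 = 47524 ≡ 112 (mod 439)
188^32 ≡ 112^2 = 12544 ≡ 252 (mod 439)
188^64 ≡ 252^2 = 63504 ≡ 288 (mod 439)
188^128 ≡ 288^2 = 82944 ≡ 412 (mod 439)
188^256 ≡ 412^2 = 169744 ≡ 290 (mod 439)
188^512 ≡ 290^2 = 84100 ≡ 251 (mod 439)
188^1024 ≡ 251^2 = 63001 ≡ 224 (mod 439)
188^2048 ≡ 224^2 = 50176 ≡ 130 (mod 439)
188^2734 = 188^2048 × 188^512 × 188^128 × 188^32 × 188^8 × 188^4 × 188^2 ≡ 130 × 251 × 412 × 252 × 218 × 130 × 224 (mod 439).
Accumulate the product:
130 × 251 = 32630 ≡ 144
144 × 412 = 59328 ≡ 63
63 × 252 = 15876 ≡ 72
72 × 218 = 15696 ≡ 331
331 × 130 = 43030 ≡ 8
8 × 224 = 1792 ≡ 36

36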